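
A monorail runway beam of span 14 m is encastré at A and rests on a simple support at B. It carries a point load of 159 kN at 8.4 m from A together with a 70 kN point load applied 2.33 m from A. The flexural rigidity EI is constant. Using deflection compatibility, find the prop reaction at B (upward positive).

Release the roller at B. Primary structure: cantilever fixed at A.
Downward deflection at the released point B due to the loads:
  point load 159 at a = 8.4: Pa²(3L − a)/(6EI) = 62827/EI
  point load 70 at a = 2.33: Pa²(3L − a)/(6EI) = 2513/EI
  δ_0 = 65339/EI
Flexibility coefficient — unit upward force at B: δ_{BB} = L³/(3EI) = 914.7/EI.
The prop prevents deflection at B: R_B = δ_0/δ_{BB} = 65339/914.7 = 71.43 kN.

R_B = 71.43 kN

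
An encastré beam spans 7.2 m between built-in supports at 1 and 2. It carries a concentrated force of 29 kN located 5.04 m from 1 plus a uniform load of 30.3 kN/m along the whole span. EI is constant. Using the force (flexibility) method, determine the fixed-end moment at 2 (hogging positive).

Release both end moments; the primary structure is a simply-supported span 12 with redundants M_1 and M_2.
On the primary (simply-supported) span, the end slopes from the loading are:
  at 1: point load 29 at a = 5.04: Pab(L + b)/(6LEI) = 68.4/EI
  at 2: point load 29 at a = 5.04: Pab(L + a)/(6LEI) = 89.45/EI
  at 1: UDL 30.3: wL³/(24EI) = 471.2/EI
  at 2: UDL 30.3: wL³/(24EI) = 471.2/EI
  θ_10 = 539.6/EI,  θ_20 = 560.7/EI
Flexibility coefficients: a unit moment at one end gives L/(3EI) there and L/(6EI) at the far end, so f₁₁ = f₂₂ = 2.4/EI and f₁₂ = f₂₁ = 1.2/EI.
Compatibility — zero rotation at each built-in end:
  2.4 M_1 + 1.2 M_2 = 539.6
  1.2 M_1 + 2.4 M_2 = 560.7
Solving the pair gives M_1 = 144.1 kN·m and M_2 = 161.6 kN·m (hogging).

M_2 = 161.6 kN·m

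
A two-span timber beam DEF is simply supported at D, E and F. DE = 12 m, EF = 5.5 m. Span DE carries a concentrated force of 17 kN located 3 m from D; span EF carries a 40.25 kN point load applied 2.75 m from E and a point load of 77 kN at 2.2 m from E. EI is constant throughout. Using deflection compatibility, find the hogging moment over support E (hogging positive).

M_E = 54.99 kN·m

Take M_E as the redundant. Released structure: two simple spans DE and EF with a hinge at E.
Discontinuity in slope at E on the released structure — sum the simple-span end rotations:
  span DE: point load 17 at a = 3: Pab(L + a)/(6LEI) = 95.62/EI
  span EF: point load 40.25 at a = 2.75: Pab(L + b)/(6LEI) = 76.1/EI
  span EF: point load 77 at a = 2.2: Pab(L + b)/(6LEI) = 149.1/EI
  relative rotation θ_0 = (95.62 + 225.2)/EI = 320.8/EI
A unit hogging moment at E produces rotation L₁/(3EI) + L₂/(3EI) = 5.833/EI.
Slope continuity at E: θ_0 = M_E·5.833/EI, so M_E = 320.8/5.833 = 54.99 kN·m (hogging).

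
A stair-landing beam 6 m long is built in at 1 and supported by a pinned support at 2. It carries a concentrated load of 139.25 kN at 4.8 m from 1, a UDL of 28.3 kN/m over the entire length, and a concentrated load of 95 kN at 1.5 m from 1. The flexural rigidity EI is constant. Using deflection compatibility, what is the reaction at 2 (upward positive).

Release the roller at 2. Primary structure: cantilever fixed at 1.
Free-end deflection of the primary structure under the applied loading (downward +):
  point load 139.25 at a = 4.8: Pa²(3L − a)/(6EI) = 7058/EI
  UDL 28.3: wL⁴/(8EI) = 4585/EI
  point load 95 at a = 1.5: Pa²(3L − a)/(6EI) = 587.8/EI
  δ_0 = 12231/EI
Tip deflection under a unit load at 2: L³/(3EI) = 72/EI.
The prop prevents deflection at 2: R_2 = δ_0/δ_{22} = 12231/72 = 169.9 kN.

R_2 = 169.9 kN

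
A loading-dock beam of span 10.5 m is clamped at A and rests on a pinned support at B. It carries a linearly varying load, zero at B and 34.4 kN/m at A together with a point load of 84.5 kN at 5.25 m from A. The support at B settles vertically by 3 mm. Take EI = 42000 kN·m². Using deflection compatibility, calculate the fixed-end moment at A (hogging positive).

M_A = 422.6 kN·m

Choose R_B as the redundant. The primary structure is the cantilever fixed at A.
Free-end deflection of the primary structure under the applied loading (downward +):
  triangular load, peak 34.4 at the fixed end: w₀L⁴/(30EI) = 13938/EI
  point load 84.5 at a = 5.25: Pa²(3L − a)/(6EI) = 10190/EI
  δ_0 = 24127/EI
Tip deflection under a unit load at B: L³/(3EI) = 385.9/EI.
With EI = 42000 kN·m²: δ_0 = 0.57446 m and δ_{BB} = 0.009187 m/kN.
Compatibility — the beam at B must follow the support down by 0.003 m: δ_0 − R_B·δ_{BB} = 0.003, so R_B = (0.57446 − 0.003)/0.009187 = 62.2 kN.
Moment equilibrium about A: M_A = Σ(load moments about A) − R_B·L = 1076 − 62.2×10.5 = 422.6 kN·m.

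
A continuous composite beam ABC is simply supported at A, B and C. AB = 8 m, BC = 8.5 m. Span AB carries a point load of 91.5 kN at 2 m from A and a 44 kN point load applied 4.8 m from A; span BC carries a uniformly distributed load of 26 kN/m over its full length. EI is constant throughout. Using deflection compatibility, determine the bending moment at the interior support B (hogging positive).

Insert a hinge at B; M_B is the redundant, and each span becomes simply supported.
End slopes at the hinge B, treating each span as simply supported:
  span AB: point load 91.5 at a = 2: Pab(L + a)/(6LEI) = 228.8/EI
  span AB: point load 44 at a = 4.8: Pab(L + a)/(6LEI) = 180.2/EI
  span BC: UDL 26: wL³/(24EI) = 665.3/EI
  relative rotation θ_0 = (409 + 665.3)/EI = 1074/EI
A unit hogging moment at B produces rotation L₁/(3EI) + L₂/(3EI) = 5.5/EI.
Slope continuity at B: θ_0 = M_B·5.5/EI, so M_B = 1074/5.5 = 195.3 kN·m (hogging).

M_B = 195.3 kN·m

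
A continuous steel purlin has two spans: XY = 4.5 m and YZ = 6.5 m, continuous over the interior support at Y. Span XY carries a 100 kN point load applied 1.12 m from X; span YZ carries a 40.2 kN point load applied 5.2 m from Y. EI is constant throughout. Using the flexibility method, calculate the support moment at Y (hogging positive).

M_Y = 36.31 kN·m

Take M_Y as the redundant. Released structure: two simple spans XY and YZ with a hinge at Y.
Discontinuity in slope at Y on the released structure — sum the simple-span end rotations:
  span XY: point load 100 at a = 1.12: Pab(L + a)/(6LEI) = 78.8/EI
  span YZ: point load 40.2 at a = 5.2: Pab(L + b)/(6LEI) = 54.35/EI
  relative rotation θ_0 = (78.8 + 54.35)/EI = 133.1/EI
A unit hogging moment at Y produces rotation L₁/(3EI) + L₂/(3EI) = 3.667/EI.
Slope continuity at Y: θ_0 = M_Y·3.667/EI, so M_Y = 133.1/3.667 = 36.31 kN·m (hogging).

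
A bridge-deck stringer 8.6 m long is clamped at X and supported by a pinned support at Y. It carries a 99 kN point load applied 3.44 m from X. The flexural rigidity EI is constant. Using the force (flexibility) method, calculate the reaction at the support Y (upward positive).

Take the reaction at Y as the redundant and release it; the primary structure is a cantilever fixed at X.
Primary-structure tip deflection at Y by superposition:
  point load 99 at a = 3.44: Pa²(3L − a)/(6EI) = 4366/EI
Tip deflection under a unit load at Y: L³/(3EI) = 212/EI.
Compatibility at Y: δ_0 − R_Y·δ_{YY} = 0, so R_Y = 4366/212 = 20.59 kN.

R_Y = 20.59 kN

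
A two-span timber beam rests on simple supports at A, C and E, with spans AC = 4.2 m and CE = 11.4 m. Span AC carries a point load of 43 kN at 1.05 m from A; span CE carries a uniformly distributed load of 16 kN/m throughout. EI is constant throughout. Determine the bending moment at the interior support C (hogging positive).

M_C = 195.6 kN·m

Release continuity at C by inserting a hinge; the redundant is the internal moment M_C. The primary structure is two simply-supported spans AC and CE.
End slopes at the hinge C, treating each span as simply supported:
  span AC: point load 43 at a = 1.05: Pab(L + a)/(6LEI) = 29.63/EI
  span CE: UDL 16: wL³/(24EI) = 987.7/EI
  relative rotation θ_0 = (29.63 + 987.7)/EI = 1017/EI
A unit hogging moment at C produces rotation L₁/(3EI) + L₂/(3EI) = 5.2/EI.
Compatibility: M_C·(L₁+L₂)/(3EI) = θ_0, giving M_C = 195.6 kN·m (hogging).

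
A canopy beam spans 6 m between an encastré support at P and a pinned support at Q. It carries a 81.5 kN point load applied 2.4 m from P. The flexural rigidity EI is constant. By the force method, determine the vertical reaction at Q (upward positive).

R_Q = 16.95 kN

Remove the prop at Q; the released (primary) structure is a cantilever built in at P.
Downward deflection at the released point Q due to the loads:
  point load 81.5 at a = 2.4: Pa²(3L − a)/(6EI) = 1221/EI
Flexibility coefficient — unit upward force at Q: δ_{QQ} = L³/(3EI) = 72/EI.
The prop prevents deflection at Q: R_Q = δ_0/δ_{QQ} = 1221/72 = 16.95 kN.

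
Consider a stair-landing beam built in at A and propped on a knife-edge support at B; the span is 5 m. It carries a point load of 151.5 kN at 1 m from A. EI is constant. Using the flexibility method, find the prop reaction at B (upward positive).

R_B = 8.484 kN

Choose R_B as the redundant. The primary structure is the cantilever fixed at A.
Primary-structure tip deflection at B by superposition:
  point load 151.5 at a = 1: Pa²(3L − a)/(6EI) = 353.5/EI
Flexibility coefficient — unit upward force at B: δ_{BB} = L³/(3EI) = 41.67/EI.
The prop prevents deflection at B: R_B = δ_0/δ_{BB} = 353.5/41.67 = 8.484 kN.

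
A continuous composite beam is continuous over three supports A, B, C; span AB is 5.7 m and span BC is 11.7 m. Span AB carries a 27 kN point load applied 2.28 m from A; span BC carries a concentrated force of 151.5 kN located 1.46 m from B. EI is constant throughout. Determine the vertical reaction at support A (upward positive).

R_A = -6.698 kN

Insert a hinge at B; M_B is the redundant, and each span becomes simply supported.
End slopes at the hinge B, treating each span as simply supported:
  span AB: point load 27 at a = 2.28: Pab(L + a)/(6LEI) = 49.12/EI
  span BC: point load 151.5 at a = 1.46: Pab(L + b)/(6LEI) = 707.9/EI
  relative rotation θ_0 = (49.12 + 707.9)/EI = 757/EI
A unit hogging moment at B produces rotation L₁/(3EI) + L₂/(3EI) = 5.8/EI.
Slope continuity at B: θ_0 = M_B·5.8/EI, so M_B = 757/5.8 = 130.5 kN·m (hogging).
Span AB, ΣM about A with M_B applied at B: R_B^{AB}·5.7 = 61.56 + 130.5, so R_B^{AB} = 33.7 kN and R_A = 27 − 33.7 = -6.698 kN.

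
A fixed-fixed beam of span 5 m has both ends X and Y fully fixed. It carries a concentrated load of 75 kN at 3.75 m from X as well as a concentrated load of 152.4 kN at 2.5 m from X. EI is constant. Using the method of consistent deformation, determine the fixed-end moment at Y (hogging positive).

Release both end moments; the primary structure is a simply-supported span XY with redundants M_X and M_Y.
On the primary (simply-supported) span, the end slopes from the loading are:
  at X: point load 75 at a = 3.75: Pab(L + b)/(6LEI) = 73.24/EI
  at Y: point load 75 at a = 3.75: Pab(L + a)/(6LEI) = 102.5/EI
  at X: point load 152.4 at a = 2.5: Pab(L + b)/(6LEI) = 238.1/EI
  at Y: point load 152.4 at a = 2.5: Pab(L + a)/(6LEI) = 238.1/EI
  θ_X0 = 311.4/EI,  θ_Y0 = 340.7/EI
Flexibility coefficients: a unit moment at one end gives L/(3EI) there and L/(6EI) at the far end, so f₁₁ = f₂₂ = 1.667/EI and f₁₂ = f₂₁ = 0.8333/EI.
Compatibility — zero rotation at each built-in end:
  1.667 M_X + 0.8333 M_Y = 311.4
  0.8333 M_X + 1.667 M_Y = 340.7
Solving the pair gives M_X = 112.8 kN·m and M_Y = 148 kN·m (hogging).

M_Y = 148 kN·m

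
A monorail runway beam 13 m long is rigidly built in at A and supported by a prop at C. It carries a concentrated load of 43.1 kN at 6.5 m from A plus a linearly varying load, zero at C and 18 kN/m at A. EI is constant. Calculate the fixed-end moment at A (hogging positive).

M_A = 307.9 kN·m

Remove the prop at C; the released (primary) structure is a cantilever built in at A.
Free-end deflection of the primary structure under the applied loading (downward +):
  point load 43.1 at a = 6.5: Pa²(3L − a)/(6EI) = 9864/EI
  triangular load, peak 18 at the fixed end: w₀L⁴/(30EI) = 17137/EI
  δ_0 = 27000/EI
Flexibility coefficient — unit upward force at C: δ_{CC} = L³/(3EI) = 732.3/EI.
The prop prevents deflection at C: R_C = δ_0/δ_{CC} = 27000/732.3 = 36.87 kN.
Moment equilibrium about A: M_A = Σ(load moments about A) − R_C·L = 787.1 − 36.87×13 = 307.9 kN·m.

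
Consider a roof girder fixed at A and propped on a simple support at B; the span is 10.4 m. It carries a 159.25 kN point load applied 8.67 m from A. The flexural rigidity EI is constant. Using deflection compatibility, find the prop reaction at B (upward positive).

Remove the prop at B; the released (primary) structure is a cantilever built in at A.
Primary-structure tip deflection at B by superposition:
  point load 159.25 at a = 8.67: Pa²(3L − a)/(6EI) = 44950/EI
Flexibility coefficient — unit upward force at B: δ_{BB} = L³/(3EI) = 375/EI.
The prop prevents deflection at B: R_B = δ_0/δ_{BB} = 44950/375 = 119.9 kN.

R_B = 119.9 kN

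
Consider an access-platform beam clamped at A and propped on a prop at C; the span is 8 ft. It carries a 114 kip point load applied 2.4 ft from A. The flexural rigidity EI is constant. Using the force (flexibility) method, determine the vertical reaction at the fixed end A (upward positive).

Release the roller at C. Primary structure: cantilever fixed at A.
Free-end deflection of the primary structure under the applied loading (downward +):
  point load 114 at a = 2.4: Pa²(3L − a)/(6EI) = 2364/EI
Flexibility coefficient — unit upward force at C: δ_{CC} = L³/(3EI) = 170.7/EI.
Compatibility at C: δ_0 − R_C·δ_{CC} = 0, so R_C = 2364/170.7 = 13.85 kip.
Vertical equilibrium: R_A = ΣP − R_C = 114 − 13.85 = 100.1 kip.

R_A = 100.1 kip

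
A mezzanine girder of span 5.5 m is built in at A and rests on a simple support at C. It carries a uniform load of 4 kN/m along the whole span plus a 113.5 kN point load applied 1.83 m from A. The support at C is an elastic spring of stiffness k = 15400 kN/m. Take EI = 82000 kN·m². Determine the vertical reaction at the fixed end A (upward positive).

R_A = 112.7 kN

Choose R_C as the redundant. The primary structure is the cantilever fixed at A.
Free-end deflection of the primary structure under the applied loading (downward +):
  UDL 4: wL⁴/(8EI) = 457.5/EI
  point load 113.5 at a = 1.83: Pa²(3L − a)/(6EI) = 929.3/EI
  δ_0 = 1387/EI
Flexibility coefficient — unit upward force at C: δ_{CC} = L³/(3EI) = 55.46/EI.
With EI = 82000 kN·m²: δ_0 = 0.016913 m and δ_{CC} = 0.000676 m/kN.
Compatibility — the spring shortens by R_C/k under the reaction it provides: δ_0 − R_C·δ_{CC} = R_C/k. With 1/k = 0.000065 m/kN, R_C = δ_0 / (δ_{CC} + 1/k) = 0.016913 / (0.000676 + 0.000065) = 22.82 kN.
Vertical equilibrium: R_A = ΣP − R_C = 135.5 − 22.82 = 112.7 kN.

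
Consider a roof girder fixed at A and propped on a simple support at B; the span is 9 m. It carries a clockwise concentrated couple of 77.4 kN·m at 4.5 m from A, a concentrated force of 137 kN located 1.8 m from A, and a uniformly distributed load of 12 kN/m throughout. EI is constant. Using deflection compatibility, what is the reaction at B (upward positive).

R_B = 57.85 kN

Take the reaction at B as the redundant and release it; the primary structure is a cantilever fixed at A.
Deflection at B on the released cantilever, summing each load's contribution:
  clockwise couple 77.4 at a = 4.5: M₀a(2L − a)/(2EI) = 2351/EI
  point load 137 at a = 1.8: Pa²(3L − a)/(6EI) = 1864/EI
  UDL 12: wL⁴/(8EI) = 9842/EI
  δ_0 = 14057/EI
Flexibility coefficient — unit upward force at B: δ_{BB} = L³/(3EI) = 243/EI.
Compatibility at B: δ_0 − R_B·δ_{BB} = 0, so R_B = 14057/243 = 57.85 kN.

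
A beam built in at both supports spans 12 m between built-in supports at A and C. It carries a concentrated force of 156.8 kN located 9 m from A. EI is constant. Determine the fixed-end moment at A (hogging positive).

Release both end moments; the primary structure is a simply-supported span AC with redundants M_A and M_C.
Simple-span end rotations at A and C under the given loads:
  at A: point load 156.8 at a = 9: Pab(L + b)/(6LEI) = 882/EI
  at C: point load 156.8 at a = 9: Pab(L + a)/(6LEI) = 1235/EI
  θ_A0 = 882/EI,  θ_C0 = 1235/EI
Flexibility coefficients: a unit moment at one end gives L/(3EI) there and L/(6EI) at the far end, so f₁₁ = f₂₂ = 4/EI and f₁₂ = f₂₁ = 2/EI.
Compatibility — zero rotation at each built-in end:
  4 M_A + 2 M_C = 882
  2 M_A + 4 M_C = 1235
Solving the pair gives M_A = 88.2 kN·m and M_C = 264.6 kN·m (hogging).

M_A = 88.2 kN·m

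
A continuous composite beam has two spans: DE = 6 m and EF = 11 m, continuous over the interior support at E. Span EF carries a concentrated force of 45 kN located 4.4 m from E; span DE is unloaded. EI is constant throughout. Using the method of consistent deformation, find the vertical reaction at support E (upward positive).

Take M_E as the redundant. Released structure: two simple spans DE and EF with a hinge at E.
End slopes at the hinge E, treating each span as simply supported:
  span EF: point load 45 at a = 4.4: Pab(L + b)/(6LEI) = 348.5/EI
  relative rotation θ_0 = (0 + 348.5)/EI = 348.5/EI
A unit hogging moment at E produces rotation L₁/(3EI) + L₂/(3EI) = 5.667/EI.
Slope continuity at E: θ_0 = M_E·5.667/EI, so M_E = 348.5/5.667 = 61.5 kN·m (hogging).
Span DE, ΣM about D with M_E applied at E: R_E^{DE}·6 = 0 + 61.5, so R_E^{DE} = 10.25 kN and R_D = 0 − 10.25 = -10.25 kN.
Span EF, ΣM about F: R_E^{EF}·11 = 297 + 61.5, so R_E^{EF} = 32.59 kN and R_F = 45 − 32.59 = 12.41 kN.
R_E = 10.25 + 32.59 = 42.84 kN.

R_E = 42.84 kN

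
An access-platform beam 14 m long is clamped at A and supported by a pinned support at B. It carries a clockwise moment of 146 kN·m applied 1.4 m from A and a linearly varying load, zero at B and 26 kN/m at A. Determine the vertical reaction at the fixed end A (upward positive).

R_A = 142.6 kN

Choose R_B as the redundant. The primary structure is the cantilever fixed at A.
Primary-structure tip deflection at B by superposition:
  clockwise couple 146 at a = 1.4: M₀a(2L − a)/(2EI) = 2719/EI
  triangular load, peak 26 at the fixed end: w₀L⁴/(30EI) = 33294/EI
  δ_0 = 36012/EI
Flexibility coefficient — unit upward force at B: δ_{BB} = L³/(3EI) = 914.7/EI.
The prop prevents deflection at B: R_B = δ_0/δ_{BB} = 36012/914.7 = 39.37 kN.
Vertical equilibrium: R_A = ΣP − R_B = 182 − 39.37 = 142.6 kN.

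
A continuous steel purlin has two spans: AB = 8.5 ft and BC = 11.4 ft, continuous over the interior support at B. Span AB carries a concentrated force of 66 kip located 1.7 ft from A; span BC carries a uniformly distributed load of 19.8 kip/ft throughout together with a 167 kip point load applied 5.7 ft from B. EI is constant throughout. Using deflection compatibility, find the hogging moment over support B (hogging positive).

M_B = 411.8 kip·ft

Take M_B as the redundant. Released structure: two simple spans AB and BC with a hinge at B.
End slopes at the hinge B, treating each span as simply supported:
  span AB: point load 66 at a = 1.7: Pab(L + a)/(6LEI) = 152.6/EI
  span BC: UDL 19.8: wL³/(24EI) = 1222/EI
  span BC: point load 167 at a = 5.7: Pab(L + b)/(6LEI) = 1356/EI
  relative rotation θ_0 = (152.6 + 2579)/EI = 2731/EI
A unit hogging moment at B produces rotation L₁/(3EI) + L₂/(3EI) = 6.633/EI.
Compatibility: M_B·(L₁+L₂)/(3EI) = θ_0, giving M_B = 411.8 kip·ft (hogging).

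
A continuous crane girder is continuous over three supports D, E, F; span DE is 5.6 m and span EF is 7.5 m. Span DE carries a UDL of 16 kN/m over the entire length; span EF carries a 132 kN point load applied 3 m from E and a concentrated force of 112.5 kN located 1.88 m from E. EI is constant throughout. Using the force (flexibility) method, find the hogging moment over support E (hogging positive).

Release continuity at E by inserting a hinge; the redundant is the internal moment M_E. The primary structure is two simply-supported spans DE and EF.
End slopes at the hinge E, treating each span as simply supported:
  span DE: UDL 16: wL³/(24EI) = 117.1/EI
  span EF: point load 132 at a = 3: Pab(L + b)/(6LEI) = 475.2/EI
  span EF: point load 112.5 at a = 1.88: Pab(L + b)/(6LEI) = 346.6/EI
  relative rotation θ_0 = (117.1 + 821.8)/EI = 938.8/EI
A unit hogging moment at E produces rotation L₁/(3EI) + L₂/(3EI) = 4.367/EI.
Slope continuity at E: θ_0 = M_E·4.367/EI, so M_E = 938.8/4.367 = 215 kN·m (hogging).

M_E = 215 kN·m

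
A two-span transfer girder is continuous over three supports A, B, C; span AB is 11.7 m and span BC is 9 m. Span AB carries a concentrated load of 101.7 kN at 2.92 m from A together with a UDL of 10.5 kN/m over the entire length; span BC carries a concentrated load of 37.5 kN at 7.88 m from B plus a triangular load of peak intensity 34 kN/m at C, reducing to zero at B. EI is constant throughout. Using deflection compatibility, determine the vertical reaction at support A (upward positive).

Release continuity at B by inserting a hinge; the redundant is the internal moment M_B. The primary structure is two simply-supported spans AB and BC.
End slopes at the hinge B, treating each span as simply supported:
  span AB: point load 101.7 at a = 2.92: Pab(L + a)/(6LEI) = 543/EI
  span AB: UDL 10.5: wL³/(24EI) = 700.7/EI
  span BC: point load 37.5 at a = 7.88: Pab(L + b)/(6LEI) = 62.02/EI
  span BC: triangular load, peak 34: 7w₀L³/(360EI) = 481.9/EI
  relative rotation θ_0 = (1244 + 544)/EI = 1788/EI
A unit hogging moment at B produces rotation L₁/(3EI) + L₂/(3EI) = 6.9/EI.
Slope continuity at B: θ_0 = M_B·6.9/EI, so M_B = 1788/6.9 = 259.1 kN·m (hogging).
Span AB, ΣM about A with M_B applied at B: R_B^{AB}·11.7 = 1016 + 259.1, so R_B^{AB} = 109 kN and R_A = 224.6 − 109 = 115.6 kN.

R_A = 115.6 kN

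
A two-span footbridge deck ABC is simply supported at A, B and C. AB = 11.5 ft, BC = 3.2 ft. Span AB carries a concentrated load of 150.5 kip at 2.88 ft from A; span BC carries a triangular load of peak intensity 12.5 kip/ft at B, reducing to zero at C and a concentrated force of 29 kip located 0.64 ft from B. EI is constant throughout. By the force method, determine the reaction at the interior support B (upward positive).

R_B = 139.6 kip

Release continuity at B by inserting a hinge; the redundant is the internal moment M_B. The primary structure is two simply-supported spans AB and BC.
End slopes at the hinge B, treating each span as simply supported:
  span AB: point load 150.5 at a = 2.88: Pab(L + a)/(6LEI) = 778.7/EI
  span BC: triangular load, peak 12.5: w₀L³/(45EI) = 9.102/EI
  span BC: point load 29 at a = 0.64: Pab(L + b)/(6LEI) = 14.25/EI
  relative rotation θ_0 = (778.7 + 23.36)/EI = 802/EI
A unit hogging moment at B produces rotation L₁/(3EI) + L₂/(3EI) = 4.9/EI.
Slope continuity at B: θ_0 = M_B·4.9/EI, so M_B = 802/4.9 = 163.7 kip·ft (hogging).
Span AB, ΣM about A with M_B applied at B: R_B^{AB}·11.5 = 433.4 + 163.7, so R_B^{AB} = 51.92 kip and R_A = 150.5 − 51.92 = 98.58 kip.
Span BC, ΣM about C: R_B^{BC}·3.2 = 116.9 + 163.7, so R_B^{BC} = 87.68 kip and R_C = 49 − 87.68 = -38.68 kip.
R_B = 51.92 + 87.68 = 139.6 kip.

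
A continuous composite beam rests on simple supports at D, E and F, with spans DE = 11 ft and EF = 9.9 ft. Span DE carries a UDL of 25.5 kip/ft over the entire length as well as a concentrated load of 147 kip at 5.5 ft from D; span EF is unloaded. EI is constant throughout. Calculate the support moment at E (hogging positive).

Insert a hinge at E; M_E is the redundant, and each span becomes simply supported.
Rotations at E on the released spans (each span's end-slope, ×1/EI):
  span DE: UDL 25.5: wL³/(24EI) = 1414/EI
  span DE: point load 147 at a = 5.5: Pab(L + a)/(6LEI) = 1112/EI
  relative rotation θ_0 = (2526 + 0)/EI = 2526/EI
A unit hogging moment at E produces rotation L₁/(3EI) + L₂/(3EI) = 6.967/EI.
Slope continuity at E: θ_0 = M_E·6.967/EI, so M_E = 2526/6.967 = 362.6 kip·ft (hogging).

M_E = 362.6 kip·ft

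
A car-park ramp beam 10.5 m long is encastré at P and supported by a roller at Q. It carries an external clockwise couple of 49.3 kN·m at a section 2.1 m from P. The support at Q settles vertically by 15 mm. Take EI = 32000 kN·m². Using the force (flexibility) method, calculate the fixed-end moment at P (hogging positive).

Release the roller at Q. Primary structure: cantilever fixed at P.
Free-end deflection of the primary structure under the applied loading (downward +):
  clockwise couple 49.3 at a = 2.1: M₀a(2L − a)/(2EI) = 978.4/EI
Tip deflection under a unit load at Q: L³/(3EI) = 385.9/EI.
With EI = 32000 kN·m²: δ_0 = 0.030574 m and δ_{QQ} = 0.012059 m/kN.
Compatibility — the beam at Q must follow the support down by 0.015 m: δ_0 − R_Q·δ_{QQ} = 0.015, so R_Q = (0.030574 − 0.015)/0.012059 = 1.292 kN.
Moment equilibrium about P: M_P = Σ(load moments about P) − R_Q·L = 49.3 − 1.292×10.5 = 35.74 kN·m.

M_P = 35.74 kN·m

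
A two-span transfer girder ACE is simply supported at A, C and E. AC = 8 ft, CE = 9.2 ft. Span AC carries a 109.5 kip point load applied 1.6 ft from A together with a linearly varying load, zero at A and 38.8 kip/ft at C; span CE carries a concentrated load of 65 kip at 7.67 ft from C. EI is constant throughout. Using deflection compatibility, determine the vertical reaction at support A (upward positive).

R_A = 121.6 kip

Insert a hinge at C; M_C is the redundant, and each span becomes simply supported.
Discontinuity in slope at C on the released structure — sum the simple-span end rotations:
  span AC: point load 109.5 at a = 1.6: Pab(L + a)/(6LEI) = 224.3/EI
  span AC: triangular load, peak 38.8: w₀L³/(45EI) = 441.5/EI
  span CE: point load 65 at a = 7.67: Pab(L + b)/(6LEI) = 148.3/EI
  relative rotation θ_0 = (665.7 + 148.3)/EI = 814/EI
A unit hogging moment at C produces rotation L₁/(3EI) + L₂/(3EI) = 5.733/EI.
Compatibility: M_C·(L₁+L₂)/(3EI) = θ_0, giving M_C = 142 kip·ft (hogging).
Span AC, ΣM about A with M_C applied at C: R_C^{AC}·8 = 1003 + 142, so R_C^{AC} = 143.1 kip and R_A = 264.7 − 143.1 = 121.6 kip.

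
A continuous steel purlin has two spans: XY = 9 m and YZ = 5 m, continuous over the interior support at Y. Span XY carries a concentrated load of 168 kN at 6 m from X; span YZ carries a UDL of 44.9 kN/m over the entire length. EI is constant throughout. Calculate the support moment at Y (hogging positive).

Take M_Y as the redundant. Released structure: two simple spans XY and YZ with a hinge at Y.
End slopes at the hinge Y, treating each span as simply supported:
  span XY: point load 168 at a = 6: Pab(L + a)/(6LEI) = 840/EI
  span YZ: UDL 44.9: wL³/(24EI) = 233.9/EI
  relative rotation θ_0 = (840 + 233.9)/EI = 1074/EI
A unit hogging moment at Y produces rotation L₁/(3EI) + L₂/(3EI) = 4.667/EI.
Slope continuity at Y: θ_0 = M_Y·4.667/EI, so M_Y = 1074/4.667 = 230.1 kN·m (hogging).

M_Y = 230.1 kN·m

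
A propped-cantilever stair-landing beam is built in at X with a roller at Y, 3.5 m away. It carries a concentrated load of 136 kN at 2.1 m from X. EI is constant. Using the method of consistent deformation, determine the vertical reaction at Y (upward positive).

Release the roller at Y. Primary structure: cantilever fixed at X.
Primary-structure tip deflection at Y by superposition:
  point load 136 at a = 2.1: Pa²(3L − a)/(6EI) = 839.7/EI
Tip deflection under a unit load at Y: L³/(3EI) = 14.29/EI.
Compatibility at Y: δ_0 − R_Y·δ_{YY} = 0, so R_Y = 839.7/14.29 = 58.75 kN.

R_Y = 58.75 kN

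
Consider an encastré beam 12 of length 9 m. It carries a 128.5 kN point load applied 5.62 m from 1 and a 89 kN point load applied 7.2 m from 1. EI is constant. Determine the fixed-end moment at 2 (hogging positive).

Release both end moments; the primary structure is a simply-supported span 12 with redundants M_1 and M_2.
End rotations of the released simple span under the applied load (×1/EI):
  at 1: point load 128.5 at a = 5.62: Pab(L + b)/(6LEI) = 559.6/EI
  at 2: point load 128.5 at a = 5.62: Pab(L + a)/(6LEI) = 660.9/EI
  at 1: point load 89 at a = 7.2: Pab(L + b)/(6LEI) = 230.7/EI
  at 2: point load 89 at a = 7.2: Pab(L + a)/(6LEI) = 346/EI
  θ_10 = 790.3/EI,  θ_20 = 1007/EI
Flexibility coefficients: a unit moment at one end gives L/(3EI) there and L/(6EI) at the far end, so f₁₁ = f₂₂ = 3/EI and f₁₂ = f₂₁ = 1.5/EI.
Compatibility — zero rotation at each built-in end:
  3 M_1 + 1.5 M_2 = 790.3
  1.5 M_1 + 3 M_2 = 1007
Solving the pair gives M_1 = 127.5 kN·m and M_2 = 271.9 kN·m (hogging).

M_2 = 271.9 kN·m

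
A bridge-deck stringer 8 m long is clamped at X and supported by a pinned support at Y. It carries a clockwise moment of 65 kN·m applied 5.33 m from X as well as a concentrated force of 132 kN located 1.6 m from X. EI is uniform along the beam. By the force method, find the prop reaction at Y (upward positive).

R_Y = 18.22 kN

Choose R_Y as the redundant. The primary structure is the cantilever fixed at X.
Deflection at Y on the released cantilever, summing each load's contribution:
  clockwise couple 65 at a = 5.33: M₀a(2L − a)/(2EI) = 1848/EI
  point load 132 at a = 1.6: Pa²(3L − a)/(6EI) = 1262/EI
  δ_0 = 3110/EI
Tip deflection under a unit load at Y: L³/(3EI) = 170.7/EI.
The prop prevents deflection at Y: R_Y = δ_0/δ_{YY} = 3110/170.7 = 18.22 kN.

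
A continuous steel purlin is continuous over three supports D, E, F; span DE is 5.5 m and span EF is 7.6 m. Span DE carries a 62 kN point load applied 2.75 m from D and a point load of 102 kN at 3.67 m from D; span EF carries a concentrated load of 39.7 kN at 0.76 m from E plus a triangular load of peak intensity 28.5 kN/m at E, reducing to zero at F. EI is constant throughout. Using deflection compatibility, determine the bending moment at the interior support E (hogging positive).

Take M_E as the redundant. Released structure: two simple spans DE and EF with a hinge at E.
End slopes at the hinge E, treating each span as simply supported:
  span DE: point load 62 at a = 2.75: Pab(L + a)/(6LEI) = 117.2/EI
  span DE: point load 102 at a = 3.67: Pab(L + a)/(6LEI) = 190.4/EI
  span EF: point load 39.7 at a = 0.76: Pab(L + b)/(6LEI) = 65.35/EI
  span EF: triangular load, peak 28.5: w₀L³/(45EI) = 278/EI
  relative rotation θ_0 = (307.6 + 343.4)/EI = 650.9/EI
A unit hogging moment at E produces rotation L₁/(3EI) + L₂/(3EI) = 4.367/EI.
Compatibility: M_E·(L₁+L₂)/(3EI) = θ_0, giving M_E = 149.1 kN·m (hogging).

M_E = 149.1 kN·m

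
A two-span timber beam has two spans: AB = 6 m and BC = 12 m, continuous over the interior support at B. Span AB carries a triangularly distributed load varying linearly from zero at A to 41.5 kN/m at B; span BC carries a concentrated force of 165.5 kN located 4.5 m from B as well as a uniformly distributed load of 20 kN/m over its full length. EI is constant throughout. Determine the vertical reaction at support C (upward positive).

Release continuity at B by inserting a hinge; the redundant is the internal moment M_B. The primary structure is two simply-supported spans AB and BC.
End slopes at the hinge B, treating each span as simply supported:
  span AB: triangular load, peak 41.5: w₀L³/(45EI) = 199.2/EI
  span BC: point load 165.5 at a = 4.5: Pab(L + b)/(6LEI) = 1513/EI
  span BC: UDL 20: wL³/(24EI) = 1440/EI
  relative rotation θ_0 = (199.2 + 2953)/EI = 3152/EI
A unit hogging moment at B produces rotation L₁/(3EI) + L₂/(3EI) = 6/EI.
Compatibility: M_B·(L₁+L₂)/(3EI) = θ_0, giving M_B = 525.3 kN·m (hogging).
Span BC, ΣM about C: R_B^{BC}·12 = 2681 + 525.3, so R_B^{BC} = 267.2 kN and R_C = 405.5 − 267.2 = 138.3 kN.

R_C = 138.3 kN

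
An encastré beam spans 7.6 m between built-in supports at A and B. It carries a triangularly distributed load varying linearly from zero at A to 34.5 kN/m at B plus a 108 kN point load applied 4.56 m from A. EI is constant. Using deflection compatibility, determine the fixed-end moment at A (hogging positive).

M_A = 145.2 kN·m

Release both end moments; the primary structure is a simply-supported span AB with redundants M_A and M_B.
Simple-span end rotations at A and B under the given loads:
  at A: triangular load, peak 34.5: 7w₀L³/(360EI) = 294.5/EI
  at B: triangular load, peak 34.5: w₀L³/(45EI) = 336.5/EI
  at A: point load 108 at a = 4.56: Pab(L + b)/(6LEI) = 349.3/EI
  at B: point load 108 at a = 4.56: Pab(L + a)/(6LEI) = 399.2/EI
  θ_A0 = 643.8/EI,  θ_B0 = 735.8/EI
Flexibility coefficients: a unit moment at one end gives L/(3EI) there and L/(6EI) at the far end, so f₁₁ = f₂₂ = 2.533/EI and f₁₂ = f₂₁ = 1.267/EI.
Compatibility — zero rotation at each built-in end:
  2.533 M_A + 1.267 M_B = 643.8
  1.267 M_A + 2.533 M_B = 735.8
Solving the pair gives M_A = 145.2 kN·m and M_B = 217.8 kN·m (hogging).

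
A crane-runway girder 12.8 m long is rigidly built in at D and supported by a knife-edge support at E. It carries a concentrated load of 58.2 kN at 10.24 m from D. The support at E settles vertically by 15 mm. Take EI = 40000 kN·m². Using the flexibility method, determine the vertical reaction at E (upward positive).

Release the roller at E. Primary structure: cantilever fixed at D.
Downward deflection at the released point E due to the loads:
  point load 58.2 at a = 10.24: Pa²(3L − a)/(6EI) = 28642/EI
Tip deflection under a unit load at E: L³/(3EI) = 699.1/EI.
With EI = 40000 kN·m²: δ_0 = 0.71605 m and δ_{EE} = 0.017476 m/kN.
Compatibility — the beam at E must follow the support down by 0.015 m: δ_0 − R_E·δ_{EE} = 0.015, so R_E = (0.71605 − 0.015)/0.017476 = 40.11 kN.

R_E = 40.11 kN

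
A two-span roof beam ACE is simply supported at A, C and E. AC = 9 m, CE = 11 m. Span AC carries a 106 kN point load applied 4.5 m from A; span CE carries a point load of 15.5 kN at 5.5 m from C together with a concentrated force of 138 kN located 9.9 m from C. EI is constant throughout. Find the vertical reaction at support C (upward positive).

R_C = 102.7 kN

Release continuity at C by inserting a hinge; the redundant is the internal moment M_C. The primary structure is two simply-supported spans AC and CE.
Rotations at C on the released spans (each span's end-slope, ×1/EI):
  span AC: point load 106 at a = 4.5: Pab(L + a)/(6LEI) = 536.6/EI
  span CE: point load 15.5 at a = 5.5: Pab(L + b)/(6LEI) = 117.2/EI
  span CE: point load 138 at a = 9.9: Pab(L + b)/(6LEI) = 275.5/EI
  relative rotation θ_0 = (536.6 + 392.7)/EI = 929.4/EI
A unit hogging moment at C produces rotation L₁/(3EI) + L₂/(3EI) = 6.667/EI.
Slope continuity at C: θ_0 = M_C·6.667/EI, so M_C = 929.4/6.667 = 139.4 kN·m (hogging).
Span AC, ΣM about A with M_C applied at C: R_C^{AC}·9 = 477 + 139.4, so R_C^{AC} = 68.49 kN and R_A = 106 − 68.49 = 37.51 kN.
Span CE, ΣM about E: R_C^{CE}·11 = 237.1 + 139.4, so R_C^{CE} = 34.22 kN and R_E = 153.5 − 34.22 = 119.3 kN.
R_C = 68.49 + 34.22 = 102.7 kN.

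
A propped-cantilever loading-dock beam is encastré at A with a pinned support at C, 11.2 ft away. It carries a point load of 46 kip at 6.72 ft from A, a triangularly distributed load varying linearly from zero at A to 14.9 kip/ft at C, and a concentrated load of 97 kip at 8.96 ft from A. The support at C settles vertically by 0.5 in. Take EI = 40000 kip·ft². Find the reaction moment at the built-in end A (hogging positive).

Choose R_C as the redundant. The primary structure is the cantilever fixed at A.
Downward deflection at the released point C due to the loads:
  point load 46 at a = 6.72: Pa²(3L − a)/(6EI) = 9306/EI
  triangular load, peak 14.9 at the free end: 11w₀L⁴/(120EI) = 21492/EI
  point load 97 at a = 8.96: Pa²(3L − a)/(6EI) = 31980/EI
  δ_0 = 62778/EI
Flexibility coefficient — unit upward force at C: δ_{CC} = L³/(3EI) = 468.3/EI.
With EI = 40000 kip·ft²: δ_0 = 1.5694 ft and δ_{CC} = 0.011708 ft/kip.
Compatibility — the beam at C must follow the support down by 0.04167 ft: δ_0 − R_C·δ_{CC} = 0.04167, so R_C = (1.5694 − 0.04167)/0.011708 = 130.5 kip.
Moment equilibrium about A: M_A = Σ(load moments about A) − R_C·L = 1801 − 130.5×11.2 = 339.7 kip·ft.

M_A = 339.7 kip·ft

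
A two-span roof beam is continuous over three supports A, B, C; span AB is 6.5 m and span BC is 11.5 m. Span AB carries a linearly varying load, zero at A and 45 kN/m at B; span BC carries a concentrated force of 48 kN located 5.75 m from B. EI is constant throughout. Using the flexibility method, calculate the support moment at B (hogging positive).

Insert a hinge at B; M_B is the redundant, and each span becomes simply supported.
Rotations at B on the released spans (each span's end-slope, ×1/EI):
  span AB: triangular load, peak 45: w₀L³/(45EI) = 274.6/EI
  span BC: point load 48 at a = 5.75: Pab(L + b)/(6LEI) = 396.8/EI
  relative rotation θ_0 = (274.6 + 396.8)/EI = 671.4/EI
A unit hogging moment at B produces rotation L₁/(3EI) + L₂/(3EI) = 6/EI.
Slope continuity at B: θ_0 = M_B·6/EI, so M_B = 671.4/6 = 111.9 kN·m (hogging).

M_B = 111.9 kN·m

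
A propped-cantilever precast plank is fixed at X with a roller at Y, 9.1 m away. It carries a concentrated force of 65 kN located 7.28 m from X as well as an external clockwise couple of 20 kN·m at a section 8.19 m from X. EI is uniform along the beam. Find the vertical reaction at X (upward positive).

Take the reaction at Y as the redundant and release it; the primary structure is a cantilever fixed at X.
Downward deflection at the released point Y due to the loads:
  point load 65 at a = 7.28: Pa²(3L − a)/(6EI) = 11494/EI
  clockwise couple 20 at a = 8.19: M₀a(2L − a)/(2EI) = 819.8/EI
  δ_0 = 12314/EI
Tip deflection under a unit load at Y: L³/(3EI) = 251.2/EI.
Compatibility at Y: δ_0 − R_Y·δ_{YY} = 0, so R_Y = 12314/251.2 = 49.02 kN.
Vertical equilibrium: R_X = ΣP − R_Y = 65 − 49.02 = 15.98 kN.

R_X = 15.98 kN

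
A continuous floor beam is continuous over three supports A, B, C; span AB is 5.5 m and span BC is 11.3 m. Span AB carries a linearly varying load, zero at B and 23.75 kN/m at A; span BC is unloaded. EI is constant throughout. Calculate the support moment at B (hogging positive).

Insert a hinge at B; M_B is the redundant, and each span becomes simply supported.
Discontinuity in slope at B on the released structure — sum the simple-span end rotations:
  span AB: triangular load, peak 23.75: 7w₀L³/(360EI) = 76.83/EI
  relative rotation θ_0 = (76.83 + 0)/EI = 76.83/EI
A unit hogging moment at B produces rotation L₁/(3EI) + L₂/(3EI) = 5.6/EI.
Compatibility: M_B·(L₁+L₂)/(3EI) = θ_0, giving M_B = 13.72 kN·m (hogging).

M_B = 13.72 kN·m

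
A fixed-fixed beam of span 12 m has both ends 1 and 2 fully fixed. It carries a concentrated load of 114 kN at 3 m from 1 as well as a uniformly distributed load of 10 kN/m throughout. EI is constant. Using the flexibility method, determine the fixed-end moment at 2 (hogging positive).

Release both end moments; the primary structure is a simply-supported span 12 with redundants M_1 and M_2.
On the primary (simply-supported) span, the end slopes from the loading are:
  at 1: point load 114 at a = 3: Pab(L + b)/(6LEI) = 897.8/EI
  at 2: point load 114 at a = 3: Pab(L + a)/(6LEI) = 641.2/EI
  at 1: UDL 10: wL³/(24EI) = 720/EI
  at 2: UDL 10: wL³/(24EI) = 720/EI
  θ_10 = 1618/EI,  θ_20 = 1361/EI
Flexibility coefficients: a unit moment at one end gives L/(3EI) there and L/(6EI) at the far end, so f₁₁ = f₂₂ = 4/EI and f₁₂ = f₂₁ = 2/EI.
Compatibility — zero rotation at each built-in end:
  4 M_1 + 2 M_2 = 1618
  2 M_1 + 4 M_2 = 1361
Solving the pair gives M_1 = 312.4 kN·m and M_2 = 184.1 kN·m (hogging).

M_2 = 184.1 kN·m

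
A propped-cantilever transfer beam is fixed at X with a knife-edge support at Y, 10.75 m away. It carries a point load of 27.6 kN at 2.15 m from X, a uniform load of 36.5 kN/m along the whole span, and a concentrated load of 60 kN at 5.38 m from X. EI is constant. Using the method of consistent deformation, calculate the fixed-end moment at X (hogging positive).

M_X = 690.9 kN·m

Release the roller at Y. Primary structure: cantilever fixed at X.
Primary-structure tip deflection at Y by superposition:
  point load 27.6 at a = 2.15: Pa²(3L − a)/(6EI) = 640/EI
  UDL 36.5: wL⁴/(8EI) = 60931/EI
  point load 60 at a = 5.38: Pa²(3L − a)/(6EI) = 7777/EI
  δ_0 = 69348/EI
Flexibility coefficient — unit upward force at Y: δ_{YY} = L³/(3EI) = 414.1/EI.
The prop prevents deflection at Y: R_Y = δ_0/δ_{YY} = 69348/414.1 = 167.5 kN.
Moment equilibrium about X: M_X = Σ(load moments about X) − R_Y·L = 2491 − 167.5×10.75 = 690.9 kN·m.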